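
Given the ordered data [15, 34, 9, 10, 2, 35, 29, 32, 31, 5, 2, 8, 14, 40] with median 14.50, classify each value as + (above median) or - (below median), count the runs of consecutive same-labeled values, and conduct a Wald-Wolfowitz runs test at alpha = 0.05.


Step 1: Compute median = 14.50; label A = above, B = below.
Labels in order: AABBBAAAABBBBA  (n_A = 7, n_B = 7)
Step 2: Count runs R = 5.
Step 3: Under H0 (random ordering), E[R] = 2*n_A*n_B/(n_A+n_B) + 1 = 2*7*7/14 + 1 = 8.0000.
        Var[R] = 2*n_A*n_B*(2*n_A*n_B - n_A - n_B) / ((n_A+n_B)^2 * (n_A+n_B-1)) = 8232/2548 = 3.2308.
        SD[R] = 1.7974.
Step 4: Continuity-corrected z = (R + 0.5 - E[R]) / SD[R] = (5 + 0.5 - 8.0000) / 1.7974 = -1.3909.
Step 5: Two-sided p-value via normal approximation = 2*(1 - Phi(|z|)) = 0.164264.
Step 6: alpha = 0.05. fail to reject H0.

R = 5, z = -1.3909, p = 0.164264, fail to reject H0.


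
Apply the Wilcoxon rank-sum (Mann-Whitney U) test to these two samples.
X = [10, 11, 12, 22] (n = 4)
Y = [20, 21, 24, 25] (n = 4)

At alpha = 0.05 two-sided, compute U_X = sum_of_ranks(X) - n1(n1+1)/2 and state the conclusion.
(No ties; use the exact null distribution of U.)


Step 1: Combine and sort all 8 observations; assign midranks.
sorted (value, group): (10,X), (11,X), (12,X), (20,Y), (21,Y), (22,X), (24,Y), (25,Y)
ranks: 10->1, 11->2, 12->3, 20->4, 21->5, 22->6, 24->7, 25->8
Step 2: Rank sum for X: R1 = 1 + 2 + 3 + 6 = 12.
Step 3: U_X = R1 - n1(n1+1)/2 = 12 - 4*5/2 = 12 - 10 = 2.
       U_Y = n1*n2 - U_X = 16 - 2 = 14.
Step 4: No ties, so the exact null distribution of U (based on enumerating the C(8,4) = 70 equally likely rank assignments) gives the two-sided p-value.
Step 5: p-value = 0.114286; compare to alpha = 0.05. fail to reject H0.

U_X = 2, p = 0.114286, fail to reject H0 at alpha = 0.05.


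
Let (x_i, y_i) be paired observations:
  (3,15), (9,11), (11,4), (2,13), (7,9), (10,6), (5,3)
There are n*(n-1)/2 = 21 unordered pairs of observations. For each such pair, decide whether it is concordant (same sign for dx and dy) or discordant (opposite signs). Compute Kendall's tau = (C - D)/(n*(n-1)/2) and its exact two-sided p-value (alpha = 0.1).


Step 1: Enumerate the 21 unordered pairs (i,j) with i<j and classify each by sign(x_j-x_i) * sign(y_j-y_i).
  (1,2):dx=+6,dy=-4->D; (1,3):dx=+8,dy=-11->D; (1,4):dx=-1,dy=-2->C; (1,5):dx=+4,dy=-6->D
  (1,6):dx=+7,dy=-9->D; (1,7):dx=+2,dy=-12->D; (2,3):dx=+2,dy=-7->D; (2,4):dx=-7,dy=+2->D
  (2,5):dx=-2,dy=-2->C; (2,6):dx=+1,dy=-5->D; (2,7):dx=-4,dy=-8->C; (3,4):dx=-9,dy=+9->D
  (3,5):dx=-4,dy=+5->D; (3,6):dx=-1,dy=+2->D; (3,7):dx=-6,dy=-1->C; (4,5):dx=+5,dy=-4->D
  (4,6):dx=+8,dy=-7->D; (4,7):dx=+3,dy=-10->D; (5,6):dx=+3,dy=-3->D; (5,7):dx=-2,dy=-6->C
  (6,7):dx=-5,dy=-3->C
Step 2: C = 6, D = 15, total pairs = 21.
Step 3: tau = (C - D)/(n(n-1)/2) = (6 - 15)/21 = -0.428571.
Step 4: Exact two-sided p-value (enumerate n! = 5040 permutations of y under H0): p = 0.238889.
Step 5: alpha = 0.1. fail to reject H0.

tau_b = -0.4286 (C=6, D=15), p = 0.238889, fail to reject H0.


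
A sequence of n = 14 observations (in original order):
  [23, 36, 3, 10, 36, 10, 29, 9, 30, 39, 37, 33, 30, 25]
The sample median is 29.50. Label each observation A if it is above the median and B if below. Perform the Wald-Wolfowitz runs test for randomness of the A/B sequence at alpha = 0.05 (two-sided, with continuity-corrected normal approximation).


Step 1: Compute median = 29.50; label A = above, B = below.
Labels in order: BABBABBBAAAAAB  (n_A = 7, n_B = 7)
Step 2: Count runs R = 7.
Step 3: Under H0 (random ordering), E[R] = 2*n_A*n_B/(n_A+n_B) + 1 = 2*7*7/14 + 1 = 8.0000.
        Var[R] = 2*n_A*n_B*(2*n_A*n_B - n_A - n_B) / ((n_A+n_B)^2 * (n_A+n_B-1)) = 8232/2548 = 3.2308.
        SD[R] = 1.7974.
Step 4: Continuity-corrected z = (R + 0.5 - E[R]) / SD[R] = (7 + 0.5 - 8.0000) / 1.7974 = -0.2782.
Step 5: Two-sided p-value via normal approximation = 2*(1 - Phi(|z|)) = 0.780879.
Step 6: alpha = 0.05. fail to reject H0.

R = 7, z = -0.2782, p = 0.780879, fail to reject H0.


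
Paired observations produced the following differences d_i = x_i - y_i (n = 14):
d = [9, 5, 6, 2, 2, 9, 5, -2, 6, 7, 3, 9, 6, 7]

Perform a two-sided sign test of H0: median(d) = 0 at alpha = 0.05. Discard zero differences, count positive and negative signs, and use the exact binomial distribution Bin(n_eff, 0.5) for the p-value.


Step 1: Discard zero differences. Original n = 14; n_eff = number of nonzero differences = 14.
Nonzero differences (with sign): +9, +5, +6, +2, +2, +9, +5, -2, +6, +7, +3, +9, +6, +7
Step 2: Count signs: positive = 13, negative = 1.
Step 3: Under H0: P(positive) = 0.5, so the number of positives S ~ Bin(14, 0.5).
Step 4: Two-sided exact p-value = sum of Bin(14,0.5) probabilities at or below the observed probability = 0.001831.
Step 5: alpha = 0.05. reject H0.

n_eff = 14, pos = 13, neg = 1, p = 0.001831, reject H0.


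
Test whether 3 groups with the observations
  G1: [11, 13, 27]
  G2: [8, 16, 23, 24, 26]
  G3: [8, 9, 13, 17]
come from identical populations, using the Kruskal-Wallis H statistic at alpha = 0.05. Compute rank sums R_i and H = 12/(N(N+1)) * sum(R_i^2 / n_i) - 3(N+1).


Step 1: Combine all N = 12 observations and assign midranks.
sorted (value, group, rank): (8,G2,1.5), (8,G3,1.5), (9,G3,3), (11,G1,4), (13,G1,5.5), (13,G3,5.5), (16,G2,7), (17,G3,8), (23,G2,9), (24,G2,10), (26,G2,11), (27,G1,12)
Step 2: Sum ranks within each group.
R_1 = 21.5 (n_1 = 3)
R_2 = 38.5 (n_2 = 5)
R_3 = 18 (n_3 = 4)
Step 3: H = 12/(N(N+1)) * sum(R_i^2/n_i) - 3(N+1)
     = 12/(12*13) * (21.5^2/3 + 38.5^2/5 + 18^2/4) - 3*13
     = 0.076923 * 531.533 - 39
     = 1.887179.
Step 4: Ties present; correction factor C = 1 - 12/(12^3 - 12) = 0.993007. Corrected H = 1.887179 / 0.993007 = 1.900469.
Step 5: Under H0, H ~ chi^2(2); p-value = 0.386650.
Step 6: alpha = 0.05. fail to reject H0.

H = 1.9005, df = 2, p = 0.386650, fail to reject H0.


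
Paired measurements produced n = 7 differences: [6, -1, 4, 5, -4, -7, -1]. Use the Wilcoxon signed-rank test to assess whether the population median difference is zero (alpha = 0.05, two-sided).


Step 1: Drop any zero differences (none here) and take |d_i|.
|d| = [6, 1, 4, 5, 4, 7, 1]
Step 2: Midrank |d_i| (ties get averaged ranks).
ranks: |6|->6, |1|->1.5, |4|->3.5, |5|->5, |4|->3.5, |7|->7, |1|->1.5
Step 3: Attach original signs; sum ranks with positive sign and with negative sign.
W+ = 6 + 3.5 + 5 = 14.5
W- = 1.5 + 3.5 + 7 + 1.5 = 13.5
(Check: W+ + W- = 28 should equal n(n+1)/2 = 28.)
Step 4: Test statistic W = min(W+, W-) = 13.5.
Step 5: Ties in |d|, so use the tie-corrected normal approximation.
        E[W] = n(n+1)/4 = 7*8/4 = 14.
        Tie groups: |d|=1 (t=2), |d|=4 (t=2); sum(t^3 - t) = 12.
        Var[W] = n(n+1)(2n+1)/24 - sum(t^3-t)/48 = 840/24 - 12/48 = 34.75.
        z = (W - E[W]) / sqrt(Var[W]) = (13.5 - 14) / 5.8949 = -0.0848.
        Two-sided p = 2*Phi(z) = 0.932405.
Step 6: alpha = 0.05. fail to reject H0.

W+ = 14.5, W- = 13.5, W = min = 13.5, p = 0.932405, fail to reject H0.


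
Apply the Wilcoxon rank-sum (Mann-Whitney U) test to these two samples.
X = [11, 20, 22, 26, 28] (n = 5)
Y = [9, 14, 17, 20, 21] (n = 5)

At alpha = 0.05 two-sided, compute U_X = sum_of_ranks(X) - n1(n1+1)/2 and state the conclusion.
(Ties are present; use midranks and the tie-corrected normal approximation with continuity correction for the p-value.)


Step 1: Combine and sort all 10 observations; assign midranks.
sorted (value, group): (9,Y), (11,X), (14,Y), (17,Y), (20,X), (20,Y), (21,Y), (22,X), (26,X), (28,X)
ranks: 9->1, 11->2, 14->3, 17->4, 20->5.5, 20->5.5, 21->7, 22->8, 26->9, 28->10
Step 2: Rank sum for X: R1 = 2 + 5.5 + 8 + 9 + 10 = 34.5.
Step 3: U_X = R1 - n1(n1+1)/2 = 34.5 - 5*6/2 = 34.5 - 15 = 19.5.
       U_Y = n1*n2 - U_X = 25 - 19.5 = 5.5.
Step 4: Ties are present, so use the tie-corrected normal approximation (with continuity correction) for the p-value.
Step 5: p-value = 0.173217; compare to alpha = 0.05. fail to reject H0.

U_X = 19.5, p = 0.173217, fail to reject H0 at alpha = 0.05.


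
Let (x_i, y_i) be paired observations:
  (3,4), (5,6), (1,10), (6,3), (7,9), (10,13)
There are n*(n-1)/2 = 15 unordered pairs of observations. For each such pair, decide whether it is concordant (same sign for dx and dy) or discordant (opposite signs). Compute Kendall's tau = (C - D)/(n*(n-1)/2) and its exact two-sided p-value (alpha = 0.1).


Step 1: Enumerate the 15 unordered pairs (i,j) with i<j and classify each by sign(x_j-x_i) * sign(y_j-y_i).
  (1,2):dx=+2,dy=+2->C; (1,3):dx=-2,dy=+6->D; (1,4):dx=+3,dy=-1->D; (1,5):dx=+4,dy=+5->C
  (1,6):dx=+7,dy=+9->C; (2,3):dx=-4,dy=+4->D; (2,4):dx=+1,dy=-3->D; (2,5):dx=+2,dy=+3->C
  (2,6):dx=+5,dy=+7->C; (3,4):dx=+5,dy=-7->D; (3,5):dx=+6,dy=-1->D; (3,6):dx=+9,dy=+3->C
  (4,5):dx=+1,dy=+6->C; (4,6):dx=+4,dy=+10->C; (5,6):dx=+3,dy=+4->C
Step 2: C = 9, D = 6, total pairs = 15.
Step 3: tau = (C - D)/(n(n-1)/2) = (9 - 6)/15 = 0.200000.
Step 4: Exact two-sided p-value (enumerate n! = 720 permutations of y under H0): p = 0.719444.
Step 5: alpha = 0.1. fail to reject H0.

tau_b = 0.2000 (C=9, D=6), p = 0.719444, fail to reject H0.


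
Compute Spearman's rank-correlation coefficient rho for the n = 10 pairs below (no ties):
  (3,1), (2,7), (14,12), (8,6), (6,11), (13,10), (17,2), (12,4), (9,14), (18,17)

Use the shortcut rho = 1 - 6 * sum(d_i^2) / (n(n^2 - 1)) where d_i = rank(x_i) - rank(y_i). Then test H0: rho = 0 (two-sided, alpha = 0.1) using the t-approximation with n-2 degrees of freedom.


Step 1: Rank x and y separately (midranks; no ties here).
rank(x): 3->2, 2->1, 14->8, 8->4, 6->3, 13->7, 17->9, 12->6, 9->5, 18->10
rank(y): 1->1, 7->5, 12->8, 6->4, 11->7, 10->6, 2->2, 4->3, 14->9, 17->10
Step 2: d_i = R_x(i) - R_y(i); compute d_i^2.
  (2-1)^2=1, (1-5)^2=16, (8-8)^2=0, (4-4)^2=0, (3-7)^2=16, (7-6)^2=1, (9-2)^2=49, (6-3)^2=9, (5-9)^2=16, (10-10)^2=0
sum(d^2) = 108.
Step 3: rho = 1 - 6*108 / (10*(10^2 - 1)) = 1 - 648/990 = 0.345455.
Step 4: Under H0, t = rho * sqrt((n-2)/(1-rho^2)) = 1.0412 ~ t(8).
Step 5: Two-sided p-value from the t-distribution with 8 df = 0.328227.
Step 6: alpha = 0.1. fail to reject H0.

rho = 0.3455, p = 0.328227, fail to reject H0 at alpha = 0.1.


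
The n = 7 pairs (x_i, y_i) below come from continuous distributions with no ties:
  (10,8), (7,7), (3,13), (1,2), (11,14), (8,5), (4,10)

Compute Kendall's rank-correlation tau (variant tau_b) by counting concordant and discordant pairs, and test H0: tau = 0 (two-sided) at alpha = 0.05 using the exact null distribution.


Step 1: Enumerate the 21 unordered pairs (i,j) with i<j and classify each by sign(x_j-x_i) * sign(y_j-y_i).
  (1,2):dx=-3,dy=-1->C; (1,3):dx=-7,dy=+5->D; (1,4):dx=-9,dy=-6->C; (1,5):dx=+1,dy=+6->C
  (1,6):dx=-2,dy=-3->C; (1,7):dx=-6,dy=+2->D; (2,3):dx=-4,dy=+6->D; (2,4):dx=-6,dy=-5->C
  (2,5):dx=+4,dy=+7->C; (2,6):dx=+1,dy=-2->D; (2,7):dx=-3,dy=+3->D; (3,4):dx=-2,dy=-11->C
  (3,5):dx=+8,dy=+1->C; (3,6):dx=+5,dy=-8->D; (3,7):dx=+1,dy=-3->D; (4,5):dx=+10,dy=+12->C
  (4,6):dx=+7,dy=+3->C; (4,7):dx=+3,dy=+8->C; (5,6):dx=-3,dy=-9->C; (5,7):dx=-7,dy=-4->C
  (6,7):dx=-4,dy=+5->D
Step 2: C = 13, D = 8, total pairs = 21.
Step 3: tau = (C - D)/(n(n-1)/2) = (13 - 8)/21 = 0.238095.
Step 4: Exact two-sided p-value (enumerate n! = 5040 permutations of y under H0): p = 0.561905.
Step 5: alpha = 0.05. fail to reject H0.

tau_b = 0.2381 (C=13, D=8), p = 0.561905, fail to reject H0.


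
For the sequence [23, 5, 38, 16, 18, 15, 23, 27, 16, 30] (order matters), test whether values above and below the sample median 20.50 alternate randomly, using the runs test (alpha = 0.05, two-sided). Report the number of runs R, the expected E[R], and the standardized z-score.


Step 1: Compute median = 20.50; label A = above, B = below.
Labels in order: ABABBBAABA  (n_A = 5, n_B = 5)
Step 2: Count runs R = 7.
Step 3: Under H0 (random ordering), E[R] = 2*n_A*n_B/(n_A+n_B) + 1 = 2*5*5/10 + 1 = 6.0000.
        Var[R] = 2*n_A*n_B*(2*n_A*n_B - n_A - n_B) / ((n_A+n_B)^2 * (n_A+n_B-1)) = 2000/900 = 2.2222.
        SD[R] = 1.4907.
Step 4: Continuity-corrected z = (R - 0.5 - E[R]) / SD[R] = (7 - 0.5 - 6.0000) / 1.4907 = 0.3354.
Step 5: Two-sided p-value via normal approximation = 2*(1 - Phi(|z|)) = 0.737316.
Step 6: alpha = 0.05. fail to reject H0.

R = 7, z = 0.3354, p = 0.737316, fail to reject H0.


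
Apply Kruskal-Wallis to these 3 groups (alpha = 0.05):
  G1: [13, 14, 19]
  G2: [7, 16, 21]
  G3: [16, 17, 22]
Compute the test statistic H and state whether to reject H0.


Step 1: Combine all N = 9 observations and assign midranks.
sorted (value, group, rank): (7,G2,1), (13,G1,2), (14,G1,3), (16,G2,4.5), (16,G3,4.5), (17,G3,6), (19,G1,7), (21,G2,8), (22,G3,9)
Step 2: Sum ranks within each group.
R_1 = 12 (n_1 = 3)
R_2 = 13.5 (n_2 = 3)
R_3 = 19.5 (n_3 = 3)
Step 3: H = 12/(N(N+1)) * sum(R_i^2/n_i) - 3(N+1)
     = 12/(9*10) * (12^2/3 + 13.5^2/3 + 19.5^2/3) - 3*10
     = 0.133333 * 235.5 - 30
     = 1.400000.
Step 4: Ties present; correction factor C = 1 - 6/(9^3 - 9) = 0.991667. Corrected H = 1.400000 / 0.991667 = 1.411765.
Step 5: Under H0, H ~ chi^2(2); p-value = 0.493673.
Step 6: alpha = 0.05. fail to reject H0.

H = 1.4118, df = 2, p = 0.493673, fail to reject H0.


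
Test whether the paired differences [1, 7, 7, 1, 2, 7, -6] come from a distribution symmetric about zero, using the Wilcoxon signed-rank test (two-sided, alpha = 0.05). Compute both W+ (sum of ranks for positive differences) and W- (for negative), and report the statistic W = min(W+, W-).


Step 1: Drop any zero differences (none here) and take |d_i|.
|d| = [1, 7, 7, 1, 2, 7, 6]
Step 2: Midrank |d_i| (ties get averaged ranks).
ranks: |1|->1.5, |7|->6, |7|->6, |1|->1.5, |2|->3, |7|->6, |6|->4
Step 3: Attach original signs; sum ranks with positive sign and with negative sign.
W+ = 1.5 + 6 + 6 + 1.5 + 3 + 6 = 24
W- = 4 = 4
(Check: W+ + W- = 28 should equal n(n+1)/2 = 28.)
Step 4: Test statistic W = min(W+, W-) = 4.
Step 5: Ties in |d|, so use the tie-corrected normal approximation.
        E[W] = n(n+1)/4 = 7*8/4 = 14.
        Tie groups: |d|=1 (t=2), |d|=7 (t=3); sum(t^3 - t) = 30.
        Var[W] = n(n+1)(2n+1)/24 - sum(t^3-t)/48 = 840/24 - 30/48 = 34.375.
        z = (W - E[W]) / sqrt(Var[W]) = (4 - 14) / 5.8630 = -1.7056.
        Two-sided p = 2*Phi(z) = 0.088082.
Step 6: alpha = 0.05. fail to reject H0.

W+ = 24, W- = 4, W = min = 4, p = 0.088082, fail to reject H0.


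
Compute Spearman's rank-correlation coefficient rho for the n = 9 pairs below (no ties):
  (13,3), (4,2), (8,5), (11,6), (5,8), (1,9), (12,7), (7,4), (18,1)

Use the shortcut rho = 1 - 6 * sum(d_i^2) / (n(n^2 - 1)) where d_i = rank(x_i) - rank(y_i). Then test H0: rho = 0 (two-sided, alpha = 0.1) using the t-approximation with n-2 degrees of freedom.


Step 1: Rank x and y separately (midranks; no ties here).
rank(x): 13->8, 4->2, 8->5, 11->6, 5->3, 1->1, 12->7, 7->4, 18->9
rank(y): 3->3, 2->2, 5->5, 6->6, 8->8, 9->9, 7->7, 4->4, 1->1
Step 2: d_i = R_x(i) - R_y(i); compute d_i^2.
  (8-3)^2=25, (2-2)^2=0, (5-5)^2=0, (6-6)^2=0, (3-8)^2=25, (1-9)^2=64, (7-7)^2=0, (4-4)^2=0, (9-1)^2=64
sum(d^2) = 178.
Step 3: rho = 1 - 6*178 / (9*(9^2 - 1)) = 1 - 1068/720 = -0.483333.
Step 4: Under H0, t = rho * sqrt((n-2)/(1-rho^2)) = -1.4607 ~ t(7).
Step 5: Two-sided p-value from the t-distribution with 7 df = 0.187470.
Step 6: alpha = 0.1. fail to reject H0.

rho = -0.4833, p = 0.187470, fail to reject H0 at alpha = 0.1.


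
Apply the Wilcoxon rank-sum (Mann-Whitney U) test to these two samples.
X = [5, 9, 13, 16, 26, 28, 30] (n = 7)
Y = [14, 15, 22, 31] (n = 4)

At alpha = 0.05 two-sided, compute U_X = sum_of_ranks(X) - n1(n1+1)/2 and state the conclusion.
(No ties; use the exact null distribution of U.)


Step 1: Combine and sort all 11 observations; assign midranks.
sorted (value, group): (5,X), (9,X), (13,X), (14,Y), (15,Y), (16,X), (22,Y), (26,X), (28,X), (30,X), (31,Y)
ranks: 5->1, 9->2, 13->3, 14->4, 15->5, 16->6, 22->7, 26->8, 28->9, 30->10, 31->11
Step 2: Rank sum for X: R1 = 1 + 2 + 3 + 6 + 8 + 9 + 10 = 39.
Step 3: U_X = R1 - n1(n1+1)/2 = 39 - 7*8/2 = 39 - 28 = 11.
       U_Y = n1*n2 - U_X = 28 - 11 = 17.
Step 4: No ties, so the exact null distribution of U (based on enumerating the C(11,7) = 330 equally likely rank assignments) gives the two-sided p-value.
Step 5: p-value = 0.648485; compare to alpha = 0.05. fail to reject H0.

U_X = 11, p = 0.648485, fail to reject H0 at alpha = 0.05.


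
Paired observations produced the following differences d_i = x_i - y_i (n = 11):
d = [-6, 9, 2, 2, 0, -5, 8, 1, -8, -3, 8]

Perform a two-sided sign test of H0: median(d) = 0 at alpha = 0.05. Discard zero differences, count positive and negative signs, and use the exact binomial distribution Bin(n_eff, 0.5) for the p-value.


Step 1: Discard zero differences. Original n = 11; n_eff = number of nonzero differences = 10.
Nonzero differences (with sign): -6, +9, +2, +2, -5, +8, +1, -8, -3, +8
Step 2: Count signs: positive = 6, negative = 4.
Step 3: Under H0: P(positive) = 0.5, so the number of positives S ~ Bin(10, 0.5).
Step 4: Two-sided exact p-value = sum of Bin(10,0.5) probabilities at or below the observed probability = 0.753906.
Step 5: alpha = 0.05. fail to reject H0.

n_eff = 10, pos = 6, neg = 4, p = 0.753906, fail to reject H0.


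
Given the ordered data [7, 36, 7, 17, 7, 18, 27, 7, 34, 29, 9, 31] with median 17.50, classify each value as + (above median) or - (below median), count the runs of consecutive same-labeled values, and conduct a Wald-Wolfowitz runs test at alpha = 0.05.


Step 1: Compute median = 17.50; label A = above, B = below.
Labels in order: BABBBAABAABA  (n_A = 6, n_B = 6)
Step 2: Count runs R = 8.
Step 3: Under H0 (random ordering), E[R] = 2*n_A*n_B/(n_A+n_B) + 1 = 2*6*6/12 + 1 = 7.0000.
        Var[R] = 2*n_A*n_B*(2*n_A*n_B - n_A - n_B) / ((n_A+n_B)^2 * (n_A+n_B-1)) = 4320/1584 = 2.7273.
        SD[R] = 1.6514.
Step 4: Continuity-corrected z = (R - 0.5 - E[R]) / SD[R] = (8 - 0.5 - 7.0000) / 1.6514 = 0.3028.
Step 5: Two-sided p-value via normal approximation = 2*(1 - Phi(|z|)) = 0.762069.
Step 6: alpha = 0.05. fail to reject H0.

R = 8, z = 0.3028, p = 0.762069, fail to reject H0.


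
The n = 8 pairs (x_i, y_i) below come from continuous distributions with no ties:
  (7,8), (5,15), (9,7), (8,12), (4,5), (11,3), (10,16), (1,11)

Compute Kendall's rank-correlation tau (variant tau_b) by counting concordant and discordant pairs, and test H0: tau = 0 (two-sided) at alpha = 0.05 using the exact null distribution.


Step 1: Enumerate the 28 unordered pairs (i,j) with i<j and classify each by sign(x_j-x_i) * sign(y_j-y_i).
  (1,2):dx=-2,dy=+7->D; (1,3):dx=+2,dy=-1->D; (1,4):dx=+1,dy=+4->C; (1,5):dx=-3,dy=-3->C
  (1,6):dx=+4,dy=-5->D; (1,7):dx=+3,dy=+8->C; (1,8):dx=-6,dy=+3->D; (2,3):dx=+4,dy=-8->D
  (2,4):dx=+3,dy=-3->D; (2,5):dx=-1,dy=-10->C; (2,6):dx=+6,dy=-12->D; (2,7):dx=+5,dy=+1->C
  (2,8):dx=-4,dy=-4->C; (3,4):dx=-1,dy=+5->D; (3,5):dx=-5,dy=-2->C; (3,6):dx=+2,dy=-4->D
  (3,7):dx=+1,dy=+9->C; (3,8):dx=-8,dy=+4->D; (4,5):dx=-4,dy=-7->C; (4,6):dx=+3,dy=-9->D
  (4,7):dx=+2,dy=+4->C; (4,8):dx=-7,dy=-1->C; (5,6):dx=+7,dy=-2->D; (5,7):dx=+6,dy=+11->C
  (5,8):dx=-3,dy=+6->D; (6,7):dx=-1,dy=+13->D; (6,8):dx=-10,dy=+8->D; (7,8):dx=-9,dy=-5->C
Step 2: C = 13, D = 15, total pairs = 28.
Step 3: tau = (C - D)/(n(n-1)/2) = (13 - 15)/28 = -0.071429.
Step 4: Exact two-sided p-value (enumerate n! = 40320 permutations of y under H0): p = 0.904861.
Step 5: alpha = 0.05. fail to reject H0.

tau_b = -0.0714 (C=13, D=15), p = 0.904861, fail to reject H0.


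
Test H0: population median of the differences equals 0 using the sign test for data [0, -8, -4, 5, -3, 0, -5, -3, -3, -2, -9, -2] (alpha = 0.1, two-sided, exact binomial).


Step 1: Discard zero differences. Original n = 12; n_eff = number of nonzero differences = 10.
Nonzero differences (with sign): -8, -4, +5, -3, -5, -3, -3, -2, -9, -2
Step 2: Count signs: positive = 1, negative = 9.
Step 3: Under H0: P(positive) = 0.5, so the number of positives S ~ Bin(10, 0.5).
Step 4: Two-sided exact p-value = sum of Bin(10,0.5) probabilities at or below the observed probability = 0.021484.
Step 5: alpha = 0.1. reject H0.

n_eff = 10, pos = 1, neg = 9, p = 0.021484, reject H0.


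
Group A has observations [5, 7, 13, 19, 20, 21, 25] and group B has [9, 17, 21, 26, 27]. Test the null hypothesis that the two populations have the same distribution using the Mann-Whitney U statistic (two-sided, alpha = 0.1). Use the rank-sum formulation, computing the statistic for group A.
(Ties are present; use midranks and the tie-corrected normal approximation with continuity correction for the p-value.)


Step 1: Combine and sort all 12 observations; assign midranks.
sorted (value, group): (5,X), (7,X), (9,Y), (13,X), (17,Y), (19,X), (20,X), (21,X), (21,Y), (25,X), (26,Y), (27,Y)
ranks: 5->1, 7->2, 9->3, 13->4, 17->5, 19->6, 20->7, 21->8.5, 21->8.5, 25->10, 26->11, 27->12
Step 2: Rank sum for X: R1 = 1 + 2 + 4 + 6 + 7 + 8.5 + 10 = 38.5.
Step 3: U_X = R1 - n1(n1+1)/2 = 38.5 - 7*8/2 = 38.5 - 28 = 10.5.
       U_Y = n1*n2 - U_X = 35 - 10.5 = 24.5.
Step 4: Ties are present, so use the tie-corrected normal approximation (with continuity correction) for the p-value.
Step 5: p-value = 0.290307; compare to alpha = 0.1. fail to reject H0.

U_X = 10.5, p = 0.290307, fail to reject H0 at alpha = 0.1.


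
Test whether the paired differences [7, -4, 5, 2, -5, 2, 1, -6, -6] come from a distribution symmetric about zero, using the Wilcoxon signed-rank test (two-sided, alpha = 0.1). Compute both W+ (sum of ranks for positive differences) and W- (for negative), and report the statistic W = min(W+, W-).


Step 1: Drop any zero differences (none here) and take |d_i|.
|d| = [7, 4, 5, 2, 5, 2, 1, 6, 6]
Step 2: Midrank |d_i| (ties get averaged ranks).
ranks: |7|->9, |4|->4, |5|->5.5, |2|->2.5, |5|->5.5, |2|->2.5, |1|->1, |6|->7.5, |6|->7.5
Step 3: Attach original signs; sum ranks with positive sign and with negative sign.
W+ = 9 + 5.5 + 2.5 + 2.5 + 1 = 20.5
W- = 4 + 5.5 + 7.5 + 7.5 = 24.5
(Check: W+ + W- = 45 should equal n(n+1)/2 = 45.)
Step 4: Test statistic W = min(W+, W-) = 20.5.
Step 5: Ties in |d|, so use the tie-corrected normal approximation.
        E[W] = n(n+1)/4 = 9*10/4 = 22.5.
        Tie groups: |d|=2 (t=2), |d|=5 (t=2), |d|=6 (t=2); sum(t^3 - t) = 18.
        Var[W] = n(n+1)(2n+1)/24 - sum(t^3-t)/48 = 1710/24 - 18/48 = 70.875.
        z = (W - E[W]) / sqrt(Var[W]) = (20.5 - 22.5) / 8.4187 = -0.2376.
        Two-sided p = 2*Phi(z) = 0.812218.
Step 6: alpha = 0.1. fail to reject H0.

W+ = 20.5, W- = 24.5, W = min = 20.5, p = 0.812218, fail to reject H0.


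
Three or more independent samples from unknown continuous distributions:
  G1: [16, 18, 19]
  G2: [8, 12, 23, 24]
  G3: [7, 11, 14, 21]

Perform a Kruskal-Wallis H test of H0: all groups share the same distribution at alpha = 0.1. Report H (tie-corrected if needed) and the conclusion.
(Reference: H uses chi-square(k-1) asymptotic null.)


Step 1: Combine all N = 11 observations and assign midranks.
sorted (value, group, rank): (7,G3,1), (8,G2,2), (11,G3,3), (12,G2,4), (14,G3,5), (16,G1,6), (18,G1,7), (19,G1,8), (21,G3,9), (23,G2,10), (24,G2,11)
Step 2: Sum ranks within each group.
R_1 = 21 (n_1 = 3)
R_2 = 27 (n_2 = 4)
R_3 = 18 (n_3 = 4)
Step 3: H = 12/(N(N+1)) * sum(R_i^2/n_i) - 3(N+1)
     = 12/(11*12) * (21^2/3 + 27^2/4 + 18^2/4) - 3*12
     = 0.090909 * 410.25 - 36
     = 1.295455.
Step 4: No ties, so H is used without correction.
Step 5: Under H0, H ~ chi^2(2); p-value = 0.523234.
Step 6: alpha = 0.1. fail to reject H0.

H = 1.2955, df = 2, p = 0.523234, fail to reject H0.


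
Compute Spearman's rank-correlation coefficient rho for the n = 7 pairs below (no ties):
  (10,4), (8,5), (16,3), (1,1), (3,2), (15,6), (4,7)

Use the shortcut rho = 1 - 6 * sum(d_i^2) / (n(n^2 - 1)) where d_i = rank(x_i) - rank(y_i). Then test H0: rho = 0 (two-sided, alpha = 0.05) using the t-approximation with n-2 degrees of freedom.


Step 1: Rank x and y separately (midranks; no ties here).
rank(x): 10->5, 8->4, 16->7, 1->1, 3->2, 15->6, 4->3
rank(y): 4->4, 5->5, 3->3, 1->1, 2->2, 6->6, 7->7
Step 2: d_i = R_x(i) - R_y(i); compute d_i^2.
  (5-4)^2=1, (4-5)^2=1, (7-3)^2=16, (1-1)^2=0, (2-2)^2=0, (6-6)^2=0, (3-7)^2=16
sum(d^2) = 34.
Step 3: rho = 1 - 6*34 / (7*(7^2 - 1)) = 1 - 204/336 = 0.392857.
Step 4: Under H0, t = rho * sqrt((n-2)/(1-rho^2)) = 0.9553 ~ t(5).
Step 5: Two-sided p-value from the t-distribution with 5 df = 0.383317.
Step 6: alpha = 0.05. fail to reject H0.

rho = 0.3929, p = 0.383317, fail to reject H0 at alpha = 0.05.


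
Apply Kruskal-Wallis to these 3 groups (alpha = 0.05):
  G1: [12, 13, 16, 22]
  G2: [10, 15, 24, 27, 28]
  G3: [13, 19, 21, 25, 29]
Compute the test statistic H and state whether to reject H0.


Step 1: Combine all N = 14 observations and assign midranks.
sorted (value, group, rank): (10,G2,1), (12,G1,2), (13,G1,3.5), (13,G3,3.5), (15,G2,5), (16,G1,6), (19,G3,7), (21,G3,8), (22,G1,9), (24,G2,10), (25,G3,11), (27,G2,12), (28,G2,13), (29,G3,14)
Step 2: Sum ranks within each group.
R_1 = 20.5 (n_1 = 4)
R_2 = 41 (n_2 = 5)
R_3 = 43.5 (n_3 = 5)
Step 3: H = 12/(N(N+1)) * sum(R_i^2/n_i) - 3(N+1)
     = 12/(14*15) * (20.5^2/4 + 41^2/5 + 43.5^2/5) - 3*15
     = 0.057143 * 819.712 - 45
     = 1.840714.
Step 4: Ties present; correction factor C = 1 - 6/(14^3 - 14) = 0.997802. Corrected H = 1.840714 / 0.997802 = 1.844769.
Step 5: Under H0, H ~ chi^2(2); p-value = 0.397570.
Step 6: alpha = 0.05. fail to reject H0.

H = 1.8448, df = 2, p = 0.397570, fail to reject H0.


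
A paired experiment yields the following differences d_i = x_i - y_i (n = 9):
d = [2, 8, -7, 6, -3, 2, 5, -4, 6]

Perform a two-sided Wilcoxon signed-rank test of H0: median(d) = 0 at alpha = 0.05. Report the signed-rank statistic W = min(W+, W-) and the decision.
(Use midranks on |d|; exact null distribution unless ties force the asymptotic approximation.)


Step 1: Drop any zero differences (none here) and take |d_i|.
|d| = [2, 8, 7, 6, 3, 2, 5, 4, 6]
Step 2: Midrank |d_i| (ties get averaged ranks).
ranks: |2|->1.5, |8|->9, |7|->8, |6|->6.5, |3|->3, |2|->1.5, |5|->5, |4|->4, |6|->6.5
Step 3: Attach original signs; sum ranks with positive sign and with negative sign.
W+ = 1.5 + 9 + 6.5 + 1.5 + 5 + 6.5 = 30
W- = 8 + 3 + 4 = 15
(Check: W+ + W- = 45 should equal n(n+1)/2 = 45.)
Step 4: Test statistic W = min(W+, W-) = 15.
Step 5: Ties in |d|, so use the tie-corrected normal approximation.
        E[W] = n(n+1)/4 = 9*10/4 = 22.5.
        Tie groups: |d|=2 (t=2), |d|=6 (t=2); sum(t^3 - t) = 12.
        Var[W] = n(n+1)(2n+1)/24 - sum(t^3-t)/48 = 1710/24 - 12/48 = 71.
        z = (W - E[W]) / sqrt(Var[W]) = (15 - 22.5) / 8.4261 = -0.8901.
        Two-sided p = 2*Phi(z) = 0.373420.
Step 6: alpha = 0.05. fail to reject H0.

W+ = 30, W- = 15, W = min = 15, p = 0.373420, fail to reject H0.


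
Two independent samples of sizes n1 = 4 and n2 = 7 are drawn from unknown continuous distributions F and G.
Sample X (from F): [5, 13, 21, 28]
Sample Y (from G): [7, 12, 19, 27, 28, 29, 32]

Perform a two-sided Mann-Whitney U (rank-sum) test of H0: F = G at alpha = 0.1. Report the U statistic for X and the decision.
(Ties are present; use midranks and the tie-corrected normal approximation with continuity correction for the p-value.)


Step 1: Combine and sort all 11 observations; assign midranks.
sorted (value, group): (5,X), (7,Y), (12,Y), (13,X), (19,Y), (21,X), (27,Y), (28,X), (28,Y), (29,Y), (32,Y)
ranks: 5->1, 7->2, 12->3, 13->4, 19->5, 21->6, 27->7, 28->8.5, 28->8.5, 29->10, 32->11
Step 2: Rank sum for X: R1 = 1 + 4 + 6 + 8.5 = 19.5.
Step 3: U_X = R1 - n1(n1+1)/2 = 19.5 - 4*5/2 = 19.5 - 10 = 9.5.
       U_Y = n1*n2 - U_X = 28 - 9.5 = 18.5.
Step 4: Ties are present, so use the tie-corrected normal approximation (with continuity correction) for the p-value.
Step 5: p-value = 0.448659; compare to alpha = 0.1. fail to reject H0.

U_X = 9.5, p = 0.448659, fail to reject H0 at alpha = 0.1.


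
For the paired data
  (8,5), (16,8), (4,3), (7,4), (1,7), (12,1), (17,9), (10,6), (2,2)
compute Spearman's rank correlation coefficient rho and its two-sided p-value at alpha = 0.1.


Step 1: Rank x and y separately (midranks; no ties here).
rank(x): 8->5, 16->8, 4->3, 7->4, 1->1, 12->7, 17->9, 10->6, 2->2
rank(y): 5->5, 8->8, 3->3, 4->4, 7->7, 1->1, 9->9, 6->6, 2->2
Step 2: d_i = R_x(i) - R_y(i); compute d_i^2.
  (5-5)^2=0, (8-8)^2=0, (3-3)^2=0, (4-4)^2=0, (1-7)^2=36, (7-1)^2=36, (9-9)^2=0, (6-6)^2=0, (2-2)^2=0
sum(d^2) = 72.
Step 3: rho = 1 - 6*72 / (9*(9^2 - 1)) = 1 - 432/720 = 0.400000.
Step 4: Under H0, t = rho * sqrt((n-2)/(1-rho^2)) = 1.1547 ~ t(7).
Step 5: Two-sided p-value from the t-distribution with 7 df = 0.286105.
Step 6: alpha = 0.1. fail to reject H0.

rho = 0.4000, p = 0.286105, fail to reject H0 at alpha = 0.1.


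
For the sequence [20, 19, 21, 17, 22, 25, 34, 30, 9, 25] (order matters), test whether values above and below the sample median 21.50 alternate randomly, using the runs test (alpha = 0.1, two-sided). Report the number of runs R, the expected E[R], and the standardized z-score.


Step 1: Compute median = 21.50; label A = above, B = below.
Labels in order: BBBBAAAABA  (n_A = 5, n_B = 5)
Step 2: Count runs R = 4.
Step 3: Under H0 (random ordering), E[R] = 2*n_A*n_B/(n_A+n_B) + 1 = 2*5*5/10 + 1 = 6.0000.
        Var[R] = 2*n_A*n_B*(2*n_A*n_B - n_A - n_B) / ((n_A+n_B)^2 * (n_A+n_B-1)) = 2000/900 = 2.2222.
        SD[R] = 1.4907.
Step 4: Continuity-corrected z = (R + 0.5 - E[R]) / SD[R] = (4 + 0.5 - 6.0000) / 1.4907 = -1.0062.
Step 5: Two-sided p-value via normal approximation = 2*(1 - Phi(|z|)) = 0.314305.
Step 6: alpha = 0.1. fail to reject H0.

R = 4, z = -1.0062, p = 0.314305, fail to reject H0.


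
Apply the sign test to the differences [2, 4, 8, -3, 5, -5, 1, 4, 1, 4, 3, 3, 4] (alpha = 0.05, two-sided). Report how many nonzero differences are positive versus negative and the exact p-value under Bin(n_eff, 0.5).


Step 1: Discard zero differences. Original n = 13; n_eff = number of nonzero differences = 13.
Nonzero differences (with sign): +2, +4, +8, -3, +5, -5, +1, +4, +1, +4, +3, +3, +4
Step 2: Count signs: positive = 11, negative = 2.
Step 3: Under H0: P(positive) = 0.5, so the number of positives S ~ Bin(13, 0.5).
Step 4: Two-sided exact p-value = sum of Bin(13,0.5) probabilities at or below the observed probability = 0.022461.
Step 5: alpha = 0.05. reject H0.

n_eff = 13, pos = 11, neg = 2, p = 0.022461, reject H0.


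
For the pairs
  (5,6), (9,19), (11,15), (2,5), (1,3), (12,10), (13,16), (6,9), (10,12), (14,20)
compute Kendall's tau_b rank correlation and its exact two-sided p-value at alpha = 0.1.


Step 1: Enumerate the 45 unordered pairs (i,j) with i<j and classify each by sign(x_j-x_i) * sign(y_j-y_i).
  (1,2):dx=+4,dy=+13->C; (1,3):dx=+6,dy=+9->C; (1,4):dx=-3,dy=-1->C; (1,5):dx=-4,dy=-3->C
  (1,6):dx=+7,dy=+4->C; (1,7):dx=+8,dy=+10->C; (1,8):dx=+1,dy=+3->C; (1,9):dx=+5,dy=+6->C
  (1,10):dx=+9,dy=+14->C; (2,3):dx=+2,dy=-4->D; (2,4):dx=-7,dy=-14->C; (2,5):dx=-8,dy=-16->C
  (2,6):dx=+3,dy=-9->D; (2,7):dx=+4,dy=-3->D; (2,8):dx=-3,dy=-10->C; (2,9):dx=+1,dy=-7->D
  (2,10):dx=+5,dy=+1->C; (3,4):dx=-9,dy=-10->C; (3,5):dx=-10,dy=-12->C; (3,6):dx=+1,dy=-5->D
  (3,7):dx=+2,dy=+1->C; (3,8):dx=-5,dy=-6->C; (3,9):dx=-1,dy=-3->C; (3,10):dx=+3,dy=+5->C
  (4,5):dx=-1,dy=-2->C; (4,6):dx=+10,dy=+5->C; (4,7):dx=+11,dy=+11->C; (4,8):dx=+4,dy=+4->C
  (4,9):dx=+8,dy=+7->C; (4,10):dx=+12,dy=+15->C; (5,6):dx=+11,dy=+7->C; (5,7):dx=+12,dy=+13->C
  (5,8):dx=+5,dy=+6->C; (5,9):dx=+9,dy=+9->C; (5,10):dx=+13,dy=+17->C; (6,7):dx=+1,dy=+6->C
  (6,8):dx=-6,dy=-1->C; (6,9):dx=-2,dy=+2->D; (6,10):dx=+2,dy=+10->C; (7,8):dx=-7,dy=-7->C
  (7,9):dx=-3,dy=-4->C; (7,10):dx=+1,dy=+4->C; (8,9):dx=+4,dy=+3->C; (8,10):dx=+8,dy=+11->C
  (9,10):dx=+4,dy=+8->C
Step 2: C = 39, D = 6, total pairs = 45.
Step 3: tau = (C - D)/(n(n-1)/2) = (39 - 6)/45 = 0.733333.
Step 4: Exact two-sided p-value (enumerate n! = 3628800 permutations of y under H0): p = 0.002213.
Step 5: alpha = 0.1. reject H0.

tau_b = 0.7333 (C=39, D=6), p = 0.002213, reject H0.


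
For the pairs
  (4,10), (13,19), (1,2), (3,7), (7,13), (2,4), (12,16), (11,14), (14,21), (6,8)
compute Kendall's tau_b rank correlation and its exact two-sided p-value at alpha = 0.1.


Step 1: Enumerate the 45 unordered pairs (i,j) with i<j and classify each by sign(x_j-x_i) * sign(y_j-y_i).
  (1,2):dx=+9,dy=+9->C; (1,3):dx=-3,dy=-8->C; (1,4):dx=-1,dy=-3->C; (1,5):dx=+3,dy=+3->C
  (1,6):dx=-2,dy=-6->C; (1,7):dx=+8,dy=+6->C; (1,8):dx=+7,dy=+4->C; (1,9):dx=+10,dy=+11->C
  (1,10):dx=+2,dy=-2->D; (2,3):dx=-12,dy=-17->C; (2,4):dx=-10,dy=-12->C; (2,5):dx=-6,dy=-6->C
  (2,6):dx=-11,dy=-15->C; (2,7):dx=-1,dy=-3->C; (2,8):dx=-2,dy=-5->C; (2,9):dx=+1,dy=+2->C
  (2,10):dx=-7,dy=-11->C; (3,4):dx=+2,dy=+5->C; (3,5):dx=+6,dy=+11->C; (3,6):dx=+1,dy=+2->C
  (3,7):dx=+11,dy=+14->C; (3,8):dx=+10,dy=+12->C; (3,9):dx=+13,dy=+19->C; (3,10):dx=+5,dy=+6->C
  (4,5):dx=+4,dy=+6->C; (4,6):dx=-1,dy=-3->C; (4,7):dx=+9,dy=+9->C; (4,8):dx=+8,dy=+7->C
  (4,9):dx=+11,dy=+14->C; (4,10):dx=+3,dy=+1->C; (5,6):dx=-5,dy=-9->C; (5,7):dx=+5,dy=+3->C
  (5,8):dx=+4,dy=+1->C; (5,9):dx=+7,dy=+8->C; (5,10):dx=-1,dy=-5->C; (6,7):dx=+10,dy=+12->C
  (6,8):dx=+9,dy=+10->C; (6,9):dx=+12,dy=+17->C; (6,10):dx=+4,dy=+4->C; (7,8):dx=-1,dy=-2->C
  (7,9):dx=+2,dy=+5->C; (7,10):dx=-6,dy=-8->C; (8,9):dx=+3,dy=+7->C; (8,10):dx=-5,dy=-6->C
  (9,10):dx=-8,dy=-13->C
Step 2: C = 44, D = 1, total pairs = 45.
Step 3: tau = (C - D)/(n(n-1)/2) = (44 - 1)/45 = 0.955556.
Step 4: Exact two-sided p-value (enumerate n! = 3628800 permutations of y under H0): p = 0.000006.
Step 5: alpha = 0.1. reject H0.

tau_b = 0.9556 (C=44, D=1), p = 0.000006, reject H0.


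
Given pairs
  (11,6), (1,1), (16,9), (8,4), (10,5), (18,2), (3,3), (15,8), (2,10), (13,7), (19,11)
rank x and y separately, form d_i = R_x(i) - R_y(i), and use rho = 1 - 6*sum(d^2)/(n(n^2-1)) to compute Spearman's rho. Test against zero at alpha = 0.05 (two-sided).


Step 1: Rank x and y separately (midranks; no ties here).
rank(x): 11->6, 1->1, 16->9, 8->4, 10->5, 18->10, 3->3, 15->8, 2->2, 13->7, 19->11
rank(y): 6->6, 1->1, 9->9, 4->4, 5->5, 2->2, 3->3, 8->8, 10->10, 7->7, 11->11
Step 2: d_i = R_x(i) - R_y(i); compute d_i^2.
  (6-6)^2=0, (1-1)^2=0, (9-9)^2=0, (4-4)^2=0, (5-5)^2=0, (10-2)^2=64, (3-3)^2=0, (8-8)^2=0, (2-10)^2=64, (7-7)^2=0, (11-11)^2=0
sum(d^2) = 128.
Step 3: rho = 1 - 6*128 / (11*(11^2 - 1)) = 1 - 768/1320 = 0.418182.
Step 4: Under H0, t = rho * sqrt((n-2)/(1-rho^2)) = 1.3811 ~ t(9).
Step 5: Two-sided p-value from the t-distribution with 9 df = 0.200570.
Step 6: alpha = 0.05. fail to reject H0.

rho = 0.4182, p = 0.200570, fail to reject H0 at alpha = 0.05.


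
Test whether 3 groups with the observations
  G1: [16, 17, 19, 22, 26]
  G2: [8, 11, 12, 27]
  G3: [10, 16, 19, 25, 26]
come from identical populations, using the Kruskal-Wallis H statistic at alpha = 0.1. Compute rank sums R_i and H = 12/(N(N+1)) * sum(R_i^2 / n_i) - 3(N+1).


Step 1: Combine all N = 14 observations and assign midranks.
sorted (value, group, rank): (8,G2,1), (10,G3,2), (11,G2,3), (12,G2,4), (16,G1,5.5), (16,G3,5.5), (17,G1,7), (19,G1,8.5), (19,G3,8.5), (22,G1,10), (25,G3,11), (26,G1,12.5), (26,G3,12.5), (27,G2,14)
Step 2: Sum ranks within each group.
R_1 = 43.5 (n_1 = 5)
R_2 = 22 (n_2 = 4)
R_3 = 39.5 (n_3 = 5)
Step 3: H = 12/(N(N+1)) * sum(R_i^2/n_i) - 3(N+1)
     = 12/(14*15) * (43.5^2/5 + 22^2/4 + 39.5^2/5) - 3*15
     = 0.057143 * 811.5 - 45
     = 1.371429.
Step 4: Ties present; correction factor C = 1 - 18/(14^3 - 14) = 0.993407. Corrected H = 1.371429 / 0.993407 = 1.380531.
Step 5: Under H0, H ~ chi^2(2); p-value = 0.501443.
Step 6: alpha = 0.1. fail to reject H0.

H = 1.3805, df = 2, p = 0.501443, fail to reject H0.


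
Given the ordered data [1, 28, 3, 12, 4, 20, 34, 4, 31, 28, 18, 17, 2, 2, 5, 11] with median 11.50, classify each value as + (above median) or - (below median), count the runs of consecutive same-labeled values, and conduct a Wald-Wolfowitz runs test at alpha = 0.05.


Step 1: Compute median = 11.50; label A = above, B = below.
Labels in order: BABABAABAAAABBBB  (n_A = 8, n_B = 8)
Step 2: Count runs R = 9.
Step 3: Under H0 (random ordering), E[R] = 2*n_A*n_B/(n_A+n_B) + 1 = 2*8*8/16 + 1 = 9.0000.
        Var[R] = 2*n_A*n_B*(2*n_A*n_B - n_A - n_B) / ((n_A+n_B)^2 * (n_A+n_B-1)) = 14336/3840 = 3.7333.
        SD[R] = 1.9322.
Step 4: R = E[R], so z = 0 with no continuity correction.
Step 5: Two-sided p-value via normal approximation = 2*(1 - Phi(|z|)) = 1.000000.
Step 6: alpha = 0.05. fail to reject H0.

R = 9, z = 0.0000, p = 1.000000, fail to reject H0.


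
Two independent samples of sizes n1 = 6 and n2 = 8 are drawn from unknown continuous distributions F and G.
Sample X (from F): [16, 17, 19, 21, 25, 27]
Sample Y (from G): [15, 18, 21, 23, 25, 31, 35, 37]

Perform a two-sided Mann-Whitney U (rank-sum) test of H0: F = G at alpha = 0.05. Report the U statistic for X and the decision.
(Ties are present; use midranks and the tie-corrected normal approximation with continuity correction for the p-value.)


Step 1: Combine and sort all 14 observations; assign midranks.
sorted (value, group): (15,Y), (16,X), (17,X), (18,Y), (19,X), (21,X), (21,Y), (23,Y), (25,X), (25,Y), (27,X), (31,Y), (35,Y), (37,Y)
ranks: 15->1, 16->2, 17->3, 18->4, 19->5, 21->6.5, 21->6.5, 23->8, 25->9.5, 25->9.5, 27->11, 31->12, 35->13, 37->14
Step 2: Rank sum for X: R1 = 2 + 3 + 5 + 6.5 + 9.5 + 11 = 37.
Step 3: U_X = R1 - n1(n1+1)/2 = 37 - 6*7/2 = 37 - 21 = 16.
       U_Y = n1*n2 - U_X = 48 - 16 = 32.
Step 4: Ties are present, so use the tie-corrected normal approximation (with continuity correction) for the p-value.
Step 5: p-value = 0.331857; compare to alpha = 0.05. fail to reject H0.

U_X = 16, p = 0.331857, fail to reject H0 at alpha = 0.05.


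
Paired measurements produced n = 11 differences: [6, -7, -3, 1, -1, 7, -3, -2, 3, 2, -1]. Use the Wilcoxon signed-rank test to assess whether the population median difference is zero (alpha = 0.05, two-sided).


Step 1: Drop any zero differences (none here) and take |d_i|.
|d| = [6, 7, 3, 1, 1, 7, 3, 2, 3, 2, 1]
Step 2: Midrank |d_i| (ties get averaged ranks).
ranks: |6|->9, |7|->10.5, |3|->7, |1|->2, |1|->2, |7|->10.5, |3|->7, |2|->4.5, |3|->7, |2|->4.5, |1|->2
Step 3: Attach original signs; sum ranks with positive sign and with negative sign.
W+ = 9 + 2 + 10.5 + 7 + 4.5 = 33
W- = 10.5 + 7 + 2 + 7 + 4.5 + 2 = 33
(Check: W+ + W- = 66 should equal n(n+1)/2 = 66.)
Step 4: Test statistic W = min(W+, W-) = 33.
Step 5: Ties in |d|, so use the tie-corrected normal approximation.
        E[W] = n(n+1)/4 = 11*12/4 = 33.
        Tie groups: |d|=1 (t=3), |d|=2 (t=2), |d|=3 (t=3), |d|=7 (t=2); sum(t^3 - t) = 60.
        Var[W] = n(n+1)(2n+1)/24 - sum(t^3-t)/48 = 3036/24 - 60/48 = 125.25.
        z = (W - E[W]) / sqrt(Var[W]) = (33 - 33) / 11.1915 = 0.0000.
        Two-sided p = 2*Phi(z) = 1.000000.
Step 6: alpha = 0.05. fail to reject H0.

W+ = 33, W- = 33, W = min = 33, p = 1.000000, fail to reject H0.


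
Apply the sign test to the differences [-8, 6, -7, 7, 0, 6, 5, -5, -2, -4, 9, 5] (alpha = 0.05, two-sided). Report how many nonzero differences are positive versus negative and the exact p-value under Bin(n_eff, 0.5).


Step 1: Discard zero differences. Original n = 12; n_eff = number of nonzero differences = 11.
Nonzero differences (with sign): -8, +6, -7, +7, +6, +5, -5, -2, -4, +9, +5
Step 2: Count signs: positive = 6, negative = 5.
Step 3: Under H0: P(positive) = 0.5, so the number of positives S ~ Bin(11, 0.5).
Step 4: Two-sided exact p-value = sum of Bin(11,0.5) probabilities at or below the observed probability = 1.000000.
Step 5: alpha = 0.05. fail to reject H0.

n_eff = 11, pos = 6, neg = 5, p = 1.000000, fail to reject H0.


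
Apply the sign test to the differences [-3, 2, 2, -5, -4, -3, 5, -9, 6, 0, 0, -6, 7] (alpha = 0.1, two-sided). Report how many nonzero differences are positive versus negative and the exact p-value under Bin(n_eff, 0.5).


Step 1: Discard zero differences. Original n = 13; n_eff = number of nonzero differences = 11.
Nonzero differences (with sign): -3, +2, +2, -5, -4, -3, +5, -9, +6, -6, +7
Step 2: Count signs: positive = 5, negative = 6.
Step 3: Under H0: P(positive) = 0.5, so the number of positives S ~ Bin(11, 0.5).
Step 4: Two-sided exact p-value = sum of Bin(11,0.5) probabilities at or below the observed probability = 1.000000.
Step 5: alpha = 0.1. fail to reject H0.

n_eff = 11, pos = 5, neg = 6, p = 1.000000, fail to reject H0.
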